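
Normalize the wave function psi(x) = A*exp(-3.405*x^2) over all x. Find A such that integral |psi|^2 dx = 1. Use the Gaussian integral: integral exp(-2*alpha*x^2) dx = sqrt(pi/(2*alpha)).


integral |psi|^2 dx = A^2 * sqrt(pi/(2*alpha)) = 1
A^2 = sqrt(2*alpha/pi)
= sqrt(2 * 3.405 / pi)
= 1.472308
A = sqrt(1.472308)
= 1.2134

1.2134


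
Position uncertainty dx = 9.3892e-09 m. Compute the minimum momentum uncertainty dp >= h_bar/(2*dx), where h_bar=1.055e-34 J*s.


dp = h_bar / (2 * dx)
= 1.055e-34 / (2 * 9.3892e-09)
= 1.055e-34 / 1.8778e-08
= 5.6182e-27 kg*m/s

5.6182e-27


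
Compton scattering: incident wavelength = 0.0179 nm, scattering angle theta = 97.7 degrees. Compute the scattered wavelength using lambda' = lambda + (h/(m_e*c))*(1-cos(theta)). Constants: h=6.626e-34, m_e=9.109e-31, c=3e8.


Compton wavelength: h/(m_e*c) = 2.4247e-12 m
d_lambda = 2.4247e-12 * (1 - cos(97.7 deg))
= 2.4247e-12 * 1.133986
= 2.7496e-12 m = 0.00275 nm
lambda' = 0.0179 + 0.00275
= 0.02065 nm

0.02065


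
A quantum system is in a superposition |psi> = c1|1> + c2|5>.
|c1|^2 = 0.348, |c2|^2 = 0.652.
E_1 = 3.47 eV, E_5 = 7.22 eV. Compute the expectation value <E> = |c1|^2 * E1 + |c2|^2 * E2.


<E> = |c1|^2 * E1 + |c2|^2 * E2
= 0.348 * 3.47 + 0.652 * 7.22
= 1.2076 + 4.7074
= 5.915 eV

5.915


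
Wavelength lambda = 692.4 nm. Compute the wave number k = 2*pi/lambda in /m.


k = 2 * pi / lambda
= 6.2832 / (692.4e-9)
= 6.2832 / 6.9240e-07
= 9.0745e+06 /m

9.0745e+06


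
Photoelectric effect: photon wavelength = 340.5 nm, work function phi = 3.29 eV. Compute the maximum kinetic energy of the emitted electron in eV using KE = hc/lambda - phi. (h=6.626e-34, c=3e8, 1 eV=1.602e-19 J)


E_photon = hc / lambda
= (6.626e-34)(3e8) / (340.5e-9)
= 5.8379e-19 J
= 3.6441 eV
KE = E_photon - phi
= 3.6441 - 3.29
= 0.3541 eV

0.3541


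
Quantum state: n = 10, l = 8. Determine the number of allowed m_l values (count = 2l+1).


m_l ranges from -l to +l in integer steps
So m_l goes from -8 to +8
Count = 2l + 1 = 2*8 + 1
= 17

17


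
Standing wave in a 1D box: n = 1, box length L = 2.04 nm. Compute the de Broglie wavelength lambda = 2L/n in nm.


lambda = 2L / n
= 2 * 2.04 / 1
= 4.08 / 1
= 4.08 nm

4.08


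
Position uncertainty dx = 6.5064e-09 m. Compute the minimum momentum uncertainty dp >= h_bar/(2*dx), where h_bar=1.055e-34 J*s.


dp = h_bar / (2 * dx)
= 1.055e-34 / (2 * 6.5064e-09)
= 1.055e-34 / 1.3013e-08
= 8.1074e-27 kg*m/s

8.1074e-27


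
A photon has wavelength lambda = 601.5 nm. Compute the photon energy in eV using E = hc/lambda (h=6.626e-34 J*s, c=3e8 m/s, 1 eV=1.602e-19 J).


E = hc / lambda
= (6.626e-34)(3e8) / (601.5e-9)
= 1.9878e-25 / 6.0150e-07
= 3.3047e-19 J
Converting to eV: 3.3047e-19 / 1.602e-19
= 2.0629 eV

2.0629


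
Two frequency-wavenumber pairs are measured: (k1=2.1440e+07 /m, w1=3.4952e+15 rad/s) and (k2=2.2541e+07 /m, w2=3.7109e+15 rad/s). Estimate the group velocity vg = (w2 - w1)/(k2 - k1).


vg = (w2 - w1) / (k2 - k1)
= (3.7109e+15 - 3.4952e+15) / (2.2541e+07 - 2.1440e+07)
= 2.1570e+14 / 1.1010e+06
= 1.9591e+08 m/s

1.9591e+08


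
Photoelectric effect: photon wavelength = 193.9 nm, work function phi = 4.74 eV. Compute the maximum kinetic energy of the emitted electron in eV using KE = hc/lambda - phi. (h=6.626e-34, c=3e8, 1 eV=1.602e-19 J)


E_photon = hc / lambda
= (6.626e-34)(3e8) / (193.9e-9)
= 1.0252e-18 J
= 6.3993 eV
KE = E_photon - phi
= 6.3993 - 4.74
= 1.6593 eV

1.6593


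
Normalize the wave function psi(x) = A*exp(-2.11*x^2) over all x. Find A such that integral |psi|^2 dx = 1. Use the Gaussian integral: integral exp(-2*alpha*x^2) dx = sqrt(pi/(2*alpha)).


integral |psi|^2 dx = A^2 * sqrt(pi/(2*alpha)) = 1
A^2 = sqrt(2*alpha/pi)
= sqrt(2 * 2.11 / pi)
= 1.158994
A = sqrt(1.158994)
= 1.0766

1.0766


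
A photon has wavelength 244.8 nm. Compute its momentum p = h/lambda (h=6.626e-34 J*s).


p = h / lambda
= 6.626e-34 / (244.8e-9)
= 6.626e-34 / 2.4480e-07
= 2.7067e-27 kg*m/s

2.7067e-27


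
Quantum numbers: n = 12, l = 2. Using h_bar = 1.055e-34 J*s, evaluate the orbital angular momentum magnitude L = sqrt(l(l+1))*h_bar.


L = sqrt(l*(l+1)) * h_bar
= sqrt(2 * 3) * 1.055e-34
= sqrt(6) * 1.055e-34
= 2.4495 * 1.055e-34
= 2.5842e-34 J*s

2.5842e-34


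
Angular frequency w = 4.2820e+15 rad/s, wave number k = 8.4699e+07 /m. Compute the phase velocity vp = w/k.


vp = w / k
= 4.2820e+15 / 8.4699e+07
= 5.0555e+07 m/s

5.0555e+07


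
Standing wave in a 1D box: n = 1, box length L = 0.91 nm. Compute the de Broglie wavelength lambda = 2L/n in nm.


lambda = 2L / n
= 2 * 0.91 / 1
= 1.82 / 1
= 1.82 nm

1.82


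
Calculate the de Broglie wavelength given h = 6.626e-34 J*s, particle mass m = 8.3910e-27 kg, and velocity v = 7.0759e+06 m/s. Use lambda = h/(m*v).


lambda = h / (m * v)
= 6.626e-34 / (8.3910e-27 * 7.0759e+06)
= 6.626e-34 / 5.9374e-20
= 1.1160e-14 m

1.1160e-14


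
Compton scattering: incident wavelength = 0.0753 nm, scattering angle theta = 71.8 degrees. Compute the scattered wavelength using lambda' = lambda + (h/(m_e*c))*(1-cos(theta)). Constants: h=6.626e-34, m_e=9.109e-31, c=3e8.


Compton wavelength: h/(m_e*c) = 2.4247e-12 m
d_lambda = 2.4247e-12 * (1 - cos(71.8 deg))
= 2.4247e-12 * 0.687665
= 1.6674e-12 m = 0.001667 nm
lambda' = 0.0753 + 0.001667
= 0.076967 nm

0.076967


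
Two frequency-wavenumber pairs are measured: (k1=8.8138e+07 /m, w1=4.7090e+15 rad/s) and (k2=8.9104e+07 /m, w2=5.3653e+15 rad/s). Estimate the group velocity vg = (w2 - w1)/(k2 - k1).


vg = (w2 - w1) / (k2 - k1)
= (5.3653e+15 - 4.7090e+15) / (8.9104e+07 - 8.8138e+07)
= 6.5630e+14 / 9.6600e+05
= 6.7940e+08 m/s

6.7940e+08


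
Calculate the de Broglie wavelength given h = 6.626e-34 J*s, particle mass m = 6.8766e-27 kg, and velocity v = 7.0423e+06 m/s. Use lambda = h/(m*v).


lambda = h / (m * v)
= 6.626e-34 / (6.8766e-27 * 7.0423e+06)
= 6.626e-34 / 4.8427e-20
= 1.3682e-14 m

1.3682e-14


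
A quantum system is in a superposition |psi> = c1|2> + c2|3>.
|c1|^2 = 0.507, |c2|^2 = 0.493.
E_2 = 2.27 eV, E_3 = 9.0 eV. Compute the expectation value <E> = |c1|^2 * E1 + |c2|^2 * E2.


<E> = |c1|^2 * E1 + |c2|^2 * E2
= 0.507 * 2.27 + 0.493 * 9.0
= 1.1509 + 4.437
= 5.5879 eV

5.5879


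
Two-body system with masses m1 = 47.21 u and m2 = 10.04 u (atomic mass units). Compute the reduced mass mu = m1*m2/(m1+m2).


mu = m1 * m2 / (m1 + m2)
= 47.21 * 10.04 / (47.21 + 10.04)
= 473.9884 / 57.25
= 8.2793 u

8.2793


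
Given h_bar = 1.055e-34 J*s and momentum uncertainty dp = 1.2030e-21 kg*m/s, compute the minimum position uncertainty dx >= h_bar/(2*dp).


dx = h_bar / (2 * dp)
= 1.055e-34 / (2 * 1.2030e-21)
= 1.055e-34 / 2.4060e-21
= 4.3849e-14 m

4.3849e-14


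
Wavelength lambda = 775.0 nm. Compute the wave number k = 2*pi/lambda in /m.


k = 2 * pi / lambda
= 6.2832 / (775.0e-9)
= 6.2832 / 7.7500e-07
= 8.1073e+06 /m

8.1073e+06


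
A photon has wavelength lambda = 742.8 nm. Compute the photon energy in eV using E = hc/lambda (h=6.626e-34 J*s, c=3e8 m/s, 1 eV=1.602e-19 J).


E = hc / lambda
= (6.626e-34)(3e8) / (742.8e-9)
= 1.9878e-25 / 7.4280e-07
= 2.6761e-19 J
Converting to eV: 2.6761e-19 / 1.602e-19
= 1.6705 eV

1.6705


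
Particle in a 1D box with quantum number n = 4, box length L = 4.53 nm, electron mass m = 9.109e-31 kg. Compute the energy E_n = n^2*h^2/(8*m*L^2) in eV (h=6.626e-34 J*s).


E = n^2 * h^2 / (8 * m * L^2)
= 4^2 * (6.626e-34)^2 / (8 * 9.109e-31 * (4.53e-9)^2)
= 16 * 4.3904e-67 / (8 * 9.109e-31 * 2.0521e-17)
= 4.6975e-20 J
= 0.2932 eV

0.2932


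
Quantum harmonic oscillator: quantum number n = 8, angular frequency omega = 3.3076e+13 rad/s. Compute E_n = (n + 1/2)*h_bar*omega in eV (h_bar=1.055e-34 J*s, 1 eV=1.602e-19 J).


E = (n + 1/2) * h_bar * omega
= (8 + 0.5) * 1.055e-34 * 3.3076e+13
= 8.5 * 3.4895e-21
= 2.9661e-20 J
= 0.1851 eV

0.1851


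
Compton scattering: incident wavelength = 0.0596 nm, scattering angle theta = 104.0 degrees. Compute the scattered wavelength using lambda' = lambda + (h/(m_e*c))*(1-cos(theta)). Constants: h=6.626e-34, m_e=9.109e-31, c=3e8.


Compton wavelength: h/(m_e*c) = 2.4247e-12 m
d_lambda = 2.4247e-12 * (1 - cos(104.0 deg))
= 2.4247e-12 * 1.241922
= 3.0113e-12 m = 0.003011 nm
lambda' = 0.0596 + 0.003011
= 0.062611 nm

0.062611


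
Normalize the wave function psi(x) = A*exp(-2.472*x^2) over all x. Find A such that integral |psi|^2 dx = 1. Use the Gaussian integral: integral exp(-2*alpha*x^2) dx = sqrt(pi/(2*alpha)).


integral |psi|^2 dx = A^2 * sqrt(pi/(2*alpha)) = 1
A^2 = sqrt(2*alpha/pi)
= sqrt(2 * 2.472 / pi)
= 1.254482
A = sqrt(1.254482)
= 1.12

1.12


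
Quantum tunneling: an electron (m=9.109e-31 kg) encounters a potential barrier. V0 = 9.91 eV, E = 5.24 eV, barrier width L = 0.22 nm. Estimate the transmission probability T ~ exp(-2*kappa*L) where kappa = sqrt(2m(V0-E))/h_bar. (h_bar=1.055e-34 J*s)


V0 - E = 4.67 eV = 7.4813e-19 J
kappa = sqrt(2 * m * (V0-E)) / h_bar
= sqrt(2 * 9.109e-31 * 7.4813e-19) / 1.055e-34
= 1.1066e+10 /m
2*kappa*L = 2 * 1.1066e+10 * 0.22e-9
= 4.869
T = exp(-4.869) = 7.681001e-03

7.681001e-03


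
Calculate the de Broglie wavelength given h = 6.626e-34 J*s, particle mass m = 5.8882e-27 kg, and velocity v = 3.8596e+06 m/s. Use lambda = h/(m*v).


lambda = h / (m * v)
= 6.626e-34 / (5.8882e-27 * 3.8596e+06)
= 6.626e-34 / 2.2726e-20
= 2.9156e-14 m

2.9156e-14


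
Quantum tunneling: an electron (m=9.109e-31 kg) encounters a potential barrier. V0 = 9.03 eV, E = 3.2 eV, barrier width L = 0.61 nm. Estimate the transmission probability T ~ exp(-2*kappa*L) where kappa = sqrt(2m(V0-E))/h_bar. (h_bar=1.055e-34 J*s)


V0 - E = 5.83 eV = 9.3397e-19 J
kappa = sqrt(2 * m * (V0-E)) / h_bar
= sqrt(2 * 9.109e-31 * 9.3397e-19) / 1.055e-34
= 1.2364e+10 /m
2*kappa*L = 2 * 1.2364e+10 * 0.61e-9
= 15.0842
T = exp(-15.0842) = 2.811904e-07

2.811904e-07


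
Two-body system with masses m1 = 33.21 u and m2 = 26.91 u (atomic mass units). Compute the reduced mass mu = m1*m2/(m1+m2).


mu = m1 * m2 / (m1 + m2)
= 33.21 * 26.91 / (33.21 + 26.91)
= 893.6811 / 60.12
= 14.865 u

14.865


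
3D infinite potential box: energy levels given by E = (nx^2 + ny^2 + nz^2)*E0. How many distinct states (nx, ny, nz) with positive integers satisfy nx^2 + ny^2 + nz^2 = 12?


Enumerate all (nx, ny, nz) with nx^2 + ny^2 + nz^2 = 12:
(2,2,2)
Total degeneracy = 1

1


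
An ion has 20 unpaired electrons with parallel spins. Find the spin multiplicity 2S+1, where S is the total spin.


Total spin S = N * (1/2) = 20 * 0.5 = 10.0
Spin multiplicity = 2S + 1
= 2 * 10.0 + 1
= 21

21


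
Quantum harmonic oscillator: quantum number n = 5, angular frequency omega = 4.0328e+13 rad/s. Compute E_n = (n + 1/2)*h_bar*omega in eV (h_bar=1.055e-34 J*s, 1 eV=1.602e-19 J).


E = (n + 1/2) * h_bar * omega
= (5 + 0.5) * 1.055e-34 * 4.0328e+13
= 5.5 * 4.2546e-21
= 2.3400e-20 J
= 0.1461 eV

0.1461


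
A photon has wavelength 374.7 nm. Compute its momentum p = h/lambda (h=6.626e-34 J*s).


p = h / lambda
= 6.626e-34 / (374.7e-9)
= 6.626e-34 / 3.7470e-07
= 1.7683e-27 kg*m/s

1.7683e-27


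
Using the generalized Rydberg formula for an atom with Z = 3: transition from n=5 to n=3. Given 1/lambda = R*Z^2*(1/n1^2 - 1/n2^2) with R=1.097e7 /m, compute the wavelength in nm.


1/lambda = R * Z^2 * (1/n1^2 - 1/n2^2)
= 1.097e7 * 3^2 * (1/3^2 - 1/5^2)
= 1.097e7 * 9 * (0.111111 - 0.04)
= 7.0208e+06 /m
lambda = 1 / 7.0208e+06
= 142.4339 nm

142.4339


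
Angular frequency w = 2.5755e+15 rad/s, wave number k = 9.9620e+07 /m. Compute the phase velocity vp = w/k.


vp = w / k
= 2.5755e+15 / 9.9620e+07
= 2.5853e+07 m/s

2.5853e+07


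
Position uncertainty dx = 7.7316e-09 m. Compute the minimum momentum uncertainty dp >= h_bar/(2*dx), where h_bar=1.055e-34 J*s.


dp = h_bar / (2 * dx)
= 1.055e-34 / (2 * 7.7316e-09)
= 1.055e-34 / 1.5463e-08
= 6.8226e-27 kg*m/s

6.8226e-27


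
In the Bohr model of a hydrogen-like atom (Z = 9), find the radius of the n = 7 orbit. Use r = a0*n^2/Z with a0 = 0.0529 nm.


r = a0 * n^2 / Z
= 0.0529 * 7^2 / 9
= 0.0529 * 49 / 9
= 0.288 nm

0.288


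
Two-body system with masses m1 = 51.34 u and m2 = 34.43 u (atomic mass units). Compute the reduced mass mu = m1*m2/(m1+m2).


mu = m1 * m2 / (m1 + m2)
= 51.34 * 34.43 / (51.34 + 34.43)
= 1767.6362 / 85.77
= 20.609 u

20.609


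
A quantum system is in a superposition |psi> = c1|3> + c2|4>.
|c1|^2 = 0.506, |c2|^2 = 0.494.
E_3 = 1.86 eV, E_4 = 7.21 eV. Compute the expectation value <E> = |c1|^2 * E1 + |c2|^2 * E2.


<E> = |c1|^2 * E1 + |c2|^2 * E2
= 0.506 * 1.86 + 0.494 * 7.21
= 0.9412 + 3.5617
= 4.5029 eV

4.5029


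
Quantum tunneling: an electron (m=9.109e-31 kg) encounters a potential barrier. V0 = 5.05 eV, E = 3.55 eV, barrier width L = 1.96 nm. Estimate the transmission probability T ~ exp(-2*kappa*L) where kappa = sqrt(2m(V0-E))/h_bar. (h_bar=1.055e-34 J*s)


V0 - E = 1.5 eV = 2.4030e-19 J
kappa = sqrt(2 * m * (V0-E)) / h_bar
= sqrt(2 * 9.109e-31 * 2.4030e-19) / 1.055e-34
= 6.2715e+09 /m
2*kappa*L = 2 * 6.2715e+09 * 1.96e-9
= 24.5845
T = exp(-24.5845) = 2.104266e-11

2.104266e-11


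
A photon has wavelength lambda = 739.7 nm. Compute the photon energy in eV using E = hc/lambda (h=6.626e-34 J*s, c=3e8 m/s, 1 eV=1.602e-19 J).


E = hc / lambda
= (6.626e-34)(3e8) / (739.7e-9)
= 1.9878e-25 / 7.3970e-07
= 2.6873e-19 J
Converting to eV: 2.6873e-19 / 1.602e-19
= 1.6775 eV

1.6775


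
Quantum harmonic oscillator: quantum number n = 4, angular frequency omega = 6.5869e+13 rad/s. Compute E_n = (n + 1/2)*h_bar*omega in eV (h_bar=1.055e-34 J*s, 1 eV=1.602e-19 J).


E = (n + 1/2) * h_bar * omega
= (4 + 0.5) * 1.055e-34 * 6.5869e+13
= 4.5 * 6.9492e-21
= 3.1271e-20 J
= 0.1952 eV

0.1952


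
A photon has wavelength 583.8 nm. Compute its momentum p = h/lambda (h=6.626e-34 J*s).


p = h / lambda
= 6.626e-34 / (583.8e-9)
= 6.626e-34 / 5.8380e-07
= 1.1350e-27 kg*m/s

1.1350e-27


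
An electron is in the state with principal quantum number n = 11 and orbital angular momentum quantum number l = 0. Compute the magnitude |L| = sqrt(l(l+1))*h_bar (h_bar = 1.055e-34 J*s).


L = sqrt(l*(l+1)) * h_bar
= sqrt(0 * 1) * 1.055e-34
= sqrt(0) * 1.055e-34
= 0.0 * 1.055e-34
= 0.0000e+00 J*s

0.0000e+00


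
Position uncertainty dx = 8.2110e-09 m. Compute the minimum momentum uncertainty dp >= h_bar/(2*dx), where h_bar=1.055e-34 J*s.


dp = h_bar / (2 * dx)
= 1.055e-34 / (2 * 8.2110e-09)
= 1.055e-34 / 1.6422e-08
= 6.4243e-27 kg*m/s

6.4243e-27


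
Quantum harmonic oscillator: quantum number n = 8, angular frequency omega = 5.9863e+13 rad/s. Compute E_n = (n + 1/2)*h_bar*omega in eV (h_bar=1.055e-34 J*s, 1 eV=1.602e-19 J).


E = (n + 1/2) * h_bar * omega
= (8 + 0.5) * 1.055e-34 * 5.9863e+13
= 8.5 * 6.3155e-21
= 5.3682e-20 J
= 0.3351 eV

0.3351


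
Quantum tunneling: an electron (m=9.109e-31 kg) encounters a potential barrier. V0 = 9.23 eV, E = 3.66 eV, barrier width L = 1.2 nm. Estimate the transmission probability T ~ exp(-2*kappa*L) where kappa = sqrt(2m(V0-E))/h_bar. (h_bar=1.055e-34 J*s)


V0 - E = 5.57 eV = 8.9231e-19 J
kappa = sqrt(2 * m * (V0-E)) / h_bar
= sqrt(2 * 9.109e-31 * 8.9231e-19) / 1.055e-34
= 1.2085e+10 /m
2*kappa*L = 2 * 1.2085e+10 * 1.2e-9
= 29.0047
T = exp(-29.0047) = 2.531805e-13

2.531805e-13


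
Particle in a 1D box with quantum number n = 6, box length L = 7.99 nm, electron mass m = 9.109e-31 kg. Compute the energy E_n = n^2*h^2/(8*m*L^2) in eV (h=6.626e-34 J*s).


E = n^2 * h^2 / (8 * m * L^2)
= 6^2 * (6.626e-34)^2 / (8 * 9.109e-31 * (7.99e-9)^2)
= 36 * 4.3904e-67 / (8 * 9.109e-31 * 6.3840e-17)
= 3.3974e-20 J
= 0.2121 eV

0.2121


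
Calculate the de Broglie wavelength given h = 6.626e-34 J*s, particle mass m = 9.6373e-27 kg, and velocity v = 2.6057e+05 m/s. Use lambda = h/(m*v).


lambda = h / (m * v)
= 6.626e-34 / (9.6373e-27 * 2.6057e+05)
= 6.626e-34 / 2.5112e-21
= 2.6386e-13 m

2.6386e-13


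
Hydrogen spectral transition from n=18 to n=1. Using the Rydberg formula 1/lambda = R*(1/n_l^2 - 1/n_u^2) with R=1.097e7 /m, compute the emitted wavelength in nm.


1/lambda = R * (1/n_l^2 - 1/n_u^2)
= 1.097e7 * (1/1^2 - 1/18^2)
= 1.097e7 * (1.0 - 0.003086)
= 1.097e7 * 0.996914
= 1.0936e+07 /m
lambda = 1 / 1.0936e+07 = 91.4399 nm

91.4399


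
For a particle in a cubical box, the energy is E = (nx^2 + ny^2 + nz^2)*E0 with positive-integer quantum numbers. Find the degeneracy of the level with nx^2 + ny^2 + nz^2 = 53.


Enumerate all (nx, ny, nz) with nx^2 + ny^2 + nz^2 = 53:
(1,4,6)
(1,6,4)
(4,1,6)
(4,6,1)
(6,1,4)
(6,4,1)
Total degeneracy = 6

6


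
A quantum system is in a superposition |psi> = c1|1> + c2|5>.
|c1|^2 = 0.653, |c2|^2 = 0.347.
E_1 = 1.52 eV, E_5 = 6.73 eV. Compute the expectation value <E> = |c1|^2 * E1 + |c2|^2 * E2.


<E> = |c1|^2 * E1 + |c2|^2 * E2
= 0.653 * 1.52 + 0.347 * 6.73
= 0.9926 + 2.3353
= 3.3279 eV

3.3279


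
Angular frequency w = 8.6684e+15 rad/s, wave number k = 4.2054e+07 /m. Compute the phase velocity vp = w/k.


vp = w / k
= 8.6684e+15 / 4.2054e+07
= 2.0613e+08 m/s

2.0613e+08


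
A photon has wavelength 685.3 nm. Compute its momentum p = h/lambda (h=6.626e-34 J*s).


p = h / lambda
= 6.626e-34 / (685.3e-9)
= 6.626e-34 / 6.8530e-07
= 9.6688e-28 kg*m/s

9.6688e-28


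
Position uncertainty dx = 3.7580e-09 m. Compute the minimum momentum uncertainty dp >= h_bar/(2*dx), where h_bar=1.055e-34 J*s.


dp = h_bar / (2 * dx)
= 1.055e-34 / (2 * 3.7580e-09)
= 1.055e-34 / 7.5160e-09
= 1.4037e-26 kg*m/s

1.4037e-26


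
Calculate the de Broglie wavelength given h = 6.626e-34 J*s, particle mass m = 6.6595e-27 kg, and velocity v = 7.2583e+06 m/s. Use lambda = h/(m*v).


lambda = h / (m * v)
= 6.626e-34 / (6.6595e-27 * 7.2583e+06)
= 6.626e-34 / 4.8337e-20
= 1.3708e-14 m

1.3708e-14


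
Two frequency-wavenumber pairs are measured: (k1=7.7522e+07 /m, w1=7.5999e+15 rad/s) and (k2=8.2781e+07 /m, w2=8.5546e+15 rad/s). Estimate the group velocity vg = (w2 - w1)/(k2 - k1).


vg = (w2 - w1) / (k2 - k1)
= (8.5546e+15 - 7.5999e+15) / (8.2781e+07 - 7.7522e+07)
= 9.5470e+14 / 5.2590e+06
= 1.8154e+08 m/s

1.8154e+08


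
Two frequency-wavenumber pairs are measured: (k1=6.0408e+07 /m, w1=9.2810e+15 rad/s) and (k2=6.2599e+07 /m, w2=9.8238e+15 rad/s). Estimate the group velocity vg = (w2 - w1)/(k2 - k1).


vg = (w2 - w1) / (k2 - k1)
= (9.8238e+15 - 9.2810e+15) / (6.2599e+07 - 6.0408e+07)
= 5.4280e+14 / 2.1910e+06
= 2.4774e+08 m/s

2.4774e+08


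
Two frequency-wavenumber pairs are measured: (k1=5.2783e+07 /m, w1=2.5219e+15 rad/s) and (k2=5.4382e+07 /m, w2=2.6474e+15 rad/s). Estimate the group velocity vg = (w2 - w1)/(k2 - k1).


vg = (w2 - w1) / (k2 - k1)
= (2.6474e+15 - 2.5219e+15) / (5.4382e+07 - 5.2783e+07)
= 1.2550e+14 / 1.5990e+06
= 7.8487e+07 m/s

7.8487e+07


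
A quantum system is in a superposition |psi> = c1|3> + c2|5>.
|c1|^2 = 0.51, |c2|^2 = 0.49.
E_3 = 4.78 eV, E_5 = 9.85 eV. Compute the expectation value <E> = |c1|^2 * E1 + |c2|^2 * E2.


<E> = |c1|^2 * E1 + |c2|^2 * E2
= 0.51 * 4.78 + 0.49 * 9.85
= 2.4378 + 4.8265
= 7.2643 eV

7.2643


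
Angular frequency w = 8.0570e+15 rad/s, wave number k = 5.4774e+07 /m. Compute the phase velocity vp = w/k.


vp = w / k
= 8.0570e+15 / 5.4774e+07
= 1.4710e+08 m/s

1.4710e+08


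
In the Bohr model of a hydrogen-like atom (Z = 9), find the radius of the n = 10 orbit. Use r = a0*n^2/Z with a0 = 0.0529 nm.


r = a0 * n^2 / Z
= 0.0529 * 10^2 / 9
= 0.0529 * 100 / 9
= 0.5878 nm

0.5878


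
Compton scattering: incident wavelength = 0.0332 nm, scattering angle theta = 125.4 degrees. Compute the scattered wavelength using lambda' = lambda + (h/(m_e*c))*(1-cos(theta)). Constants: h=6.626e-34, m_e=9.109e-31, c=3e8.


Compton wavelength: h/(m_e*c) = 2.4247e-12 m
d_lambda = 2.4247e-12 * (1 - cos(125.4 deg))
= 2.4247e-12 * 1.579281
= 3.8293e-12 m = 0.003829 nm
lambda' = 0.0332 + 0.003829
= 0.037029 nm

0.037029


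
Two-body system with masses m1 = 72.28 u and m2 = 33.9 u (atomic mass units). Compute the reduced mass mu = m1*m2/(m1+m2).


mu = m1 * m2 / (m1 + m2)
= 72.28 * 33.9 / (72.28 + 33.9)
= 2450.292 / 106.18
= 23.0768 u

23.0768


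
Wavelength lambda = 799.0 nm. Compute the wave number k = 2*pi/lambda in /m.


k = 2 * pi / lambda
= 6.2832 / (799.0e-9)
= 6.2832 / 7.9900e-07
= 7.8638e+06 /m

7.8638e+06


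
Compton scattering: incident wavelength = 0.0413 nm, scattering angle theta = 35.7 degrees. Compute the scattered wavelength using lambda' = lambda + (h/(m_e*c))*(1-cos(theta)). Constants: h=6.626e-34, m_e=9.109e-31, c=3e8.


Compton wavelength: h/(m_e*c) = 2.4247e-12 m
d_lambda = 2.4247e-12 * (1 - cos(35.7 deg))
= 2.4247e-12 * 0.187916
= 4.5564e-13 m = 0.000456 nm
lambda' = 0.0413 + 0.000456
= 0.041756 nm

0.041756


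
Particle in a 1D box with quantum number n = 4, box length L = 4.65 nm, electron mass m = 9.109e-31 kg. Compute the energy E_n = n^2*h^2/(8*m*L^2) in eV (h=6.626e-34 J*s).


E = n^2 * h^2 / (8 * m * L^2)
= 4^2 * (6.626e-34)^2 / (8 * 9.109e-31 * (4.65e-9)^2)
= 16 * 4.3904e-67 / (8 * 9.109e-31 * 2.1623e-17)
= 4.4582e-20 J
= 0.2783 eV

0.2783


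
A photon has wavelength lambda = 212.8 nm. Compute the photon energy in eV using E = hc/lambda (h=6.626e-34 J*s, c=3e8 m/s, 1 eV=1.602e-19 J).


E = hc / lambda
= (6.626e-34)(3e8) / (212.8e-9)
= 1.9878e-25 / 2.1280e-07
= 9.3412e-19 J
Converting to eV: 9.3412e-19 / 1.602e-19
= 5.8309 eV

5.8309


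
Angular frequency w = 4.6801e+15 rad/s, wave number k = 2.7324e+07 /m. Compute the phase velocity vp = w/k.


vp = w / k
= 4.6801e+15 / 2.7324e+07
= 1.7128e+08 m/s

1.7128e+08


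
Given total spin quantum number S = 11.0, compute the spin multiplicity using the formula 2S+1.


Spin multiplicity = 2S + 1
= 2 * 11.0 + 1
= 22.0 + 1
= 23

23


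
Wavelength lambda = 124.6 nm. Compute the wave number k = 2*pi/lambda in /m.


k = 2 * pi / lambda
= 6.2832 / (124.6e-9)
= 6.2832 / 1.2460e-07
= 5.0427e+07 /m

5.0427e+07


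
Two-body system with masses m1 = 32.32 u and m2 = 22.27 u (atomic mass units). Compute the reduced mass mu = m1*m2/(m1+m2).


mu = m1 * m2 / (m1 + m2)
= 32.32 * 22.27 / (32.32 + 22.27)
= 719.7664 / 54.59
= 13.1849 u

13.1849


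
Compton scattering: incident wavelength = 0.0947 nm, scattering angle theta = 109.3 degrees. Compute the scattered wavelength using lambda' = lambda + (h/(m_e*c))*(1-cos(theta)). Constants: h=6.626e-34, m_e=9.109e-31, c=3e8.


Compton wavelength: h/(m_e*c) = 2.4247e-12 m
d_lambda = 2.4247e-12 * (1 - cos(109.3 deg))
= 2.4247e-12 * 1.330514
= 3.2261e-12 m = 0.003226 nm
lambda' = 0.0947 + 0.003226
= 0.097926 nm

0.097926


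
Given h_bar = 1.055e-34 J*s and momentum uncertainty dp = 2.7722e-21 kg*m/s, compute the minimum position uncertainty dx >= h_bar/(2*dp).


dx = h_bar / (2 * dp)
= 1.055e-34 / (2 * 2.7722e-21)
= 1.055e-34 / 5.5444e-21
= 1.9028e-14 m

1.9028e-14


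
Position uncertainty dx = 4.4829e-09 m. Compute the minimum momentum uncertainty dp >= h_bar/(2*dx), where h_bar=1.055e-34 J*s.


dp = h_bar / (2 * dx)
= 1.055e-34 / (2 * 4.4829e-09)
= 1.055e-34 / 8.9658e-09
= 1.1767e-26 kg*m/s

1.1767e-26


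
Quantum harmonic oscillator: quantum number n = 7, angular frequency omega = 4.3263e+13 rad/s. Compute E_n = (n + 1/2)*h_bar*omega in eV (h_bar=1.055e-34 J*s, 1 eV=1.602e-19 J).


E = (n + 1/2) * h_bar * omega
= (7 + 0.5) * 1.055e-34 * 4.3263e+13
= 7.5 * 4.5642e-21
= 3.4232e-20 J
= 0.2137 eV

0.2137


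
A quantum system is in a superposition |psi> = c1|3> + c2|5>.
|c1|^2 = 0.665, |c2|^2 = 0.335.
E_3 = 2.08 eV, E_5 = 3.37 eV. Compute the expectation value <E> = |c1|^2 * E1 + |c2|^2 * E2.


<E> = |c1|^2 * E1 + |c2|^2 * E2
= 0.665 * 2.08 + 0.335 * 3.37
= 1.3832 + 1.129
= 2.5122 eV

2.5122


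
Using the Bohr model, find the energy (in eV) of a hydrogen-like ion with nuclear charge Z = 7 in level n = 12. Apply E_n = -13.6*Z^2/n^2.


E_n = -13.6 * Z^2 / n^2
= -13.6 * 7^2 / 12^2
= -13.6 * 49 / 144
= -4.6278 eV

-4.6278


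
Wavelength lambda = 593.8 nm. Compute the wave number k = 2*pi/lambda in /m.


k = 2 * pi / lambda
= 6.2832 / (593.8e-9)
= 6.2832 / 5.9380e-07
= 1.0581e+07 /m

1.0581e+07


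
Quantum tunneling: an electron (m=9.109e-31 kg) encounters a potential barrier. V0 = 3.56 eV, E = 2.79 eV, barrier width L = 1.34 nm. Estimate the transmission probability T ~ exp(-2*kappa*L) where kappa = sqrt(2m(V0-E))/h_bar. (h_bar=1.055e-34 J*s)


V0 - E = 0.77 eV = 1.2335e-19 J
kappa = sqrt(2 * m * (V0-E)) / h_bar
= sqrt(2 * 9.109e-31 * 1.2335e-19) / 1.055e-34
= 4.4934e+09 /m
2*kappa*L = 2 * 4.4934e+09 * 1.34e-9
= 12.0423
T = exp(-12.0423) = 5.889755e-06

5.889755e-06


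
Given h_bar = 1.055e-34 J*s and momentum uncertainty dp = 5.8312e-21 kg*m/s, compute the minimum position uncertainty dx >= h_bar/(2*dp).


dx = h_bar / (2 * dp)
= 1.055e-34 / (2 * 5.8312e-21)
= 1.055e-34 / 1.1662e-20
= 9.0462e-15 m

9.0462e-15


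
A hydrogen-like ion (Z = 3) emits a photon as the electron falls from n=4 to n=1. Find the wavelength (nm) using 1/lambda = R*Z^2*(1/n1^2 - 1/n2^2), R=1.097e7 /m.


1/lambda = R * Z^2 * (1/n1^2 - 1/n2^2)
= 1.097e7 * 3^2 * (1/1^2 - 1/4^2)
= 1.097e7 * 9 * (1.0 - 0.0625)
= 9.2559e+07 /m
lambda = 1 / 9.2559e+07
= 10.8039 nm

10.8039


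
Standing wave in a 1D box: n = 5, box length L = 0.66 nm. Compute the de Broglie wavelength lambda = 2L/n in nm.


lambda = 2L / n
= 2 * 0.66 / 5
= 1.32 / 5
= 0.264 nm

0.264


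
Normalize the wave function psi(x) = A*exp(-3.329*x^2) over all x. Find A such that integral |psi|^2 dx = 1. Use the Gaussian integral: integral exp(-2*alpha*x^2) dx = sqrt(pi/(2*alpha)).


integral |psi|^2 dx = A^2 * sqrt(pi/(2*alpha)) = 1
A^2 = sqrt(2*alpha/pi)
= sqrt(2 * 3.329 / pi)
= 1.455784
A = sqrt(1.455784)
= 1.2066

1.2066


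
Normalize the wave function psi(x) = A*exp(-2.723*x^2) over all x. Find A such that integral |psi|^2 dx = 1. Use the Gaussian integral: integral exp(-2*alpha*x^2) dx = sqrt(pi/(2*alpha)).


integral |psi|^2 dx = A^2 * sqrt(pi/(2*alpha)) = 1
A^2 = sqrt(2*alpha/pi)
= sqrt(2 * 2.723 / pi)
= 1.31663
A = sqrt(1.31663)
= 1.1474

1.1474


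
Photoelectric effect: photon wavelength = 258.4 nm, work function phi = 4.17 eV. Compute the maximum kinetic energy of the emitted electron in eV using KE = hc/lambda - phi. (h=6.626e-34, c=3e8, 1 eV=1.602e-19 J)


E_photon = hc / lambda
= (6.626e-34)(3e8) / (258.4e-9)
= 7.6927e-19 J
= 4.802 eV
KE = E_photon - phi
= 4.802 - 4.17
= 0.632 eV

0.632


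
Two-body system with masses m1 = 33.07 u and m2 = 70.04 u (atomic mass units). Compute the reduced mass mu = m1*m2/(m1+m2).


mu = m1 * m2 / (m1 + m2)
= 33.07 * 70.04 / (33.07 + 70.04)
= 2316.2228 / 103.11
= 22.4636 u

22.4636


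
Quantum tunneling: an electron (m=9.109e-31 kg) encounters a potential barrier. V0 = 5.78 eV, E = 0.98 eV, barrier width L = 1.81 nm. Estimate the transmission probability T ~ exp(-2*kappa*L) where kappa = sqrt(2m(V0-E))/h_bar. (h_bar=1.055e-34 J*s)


V0 - E = 4.8 eV = 7.6896e-19 J
kappa = sqrt(2 * m * (V0-E)) / h_bar
= sqrt(2 * 9.109e-31 * 7.6896e-19) / 1.055e-34
= 1.1219e+10 /m
2*kappa*L = 2 * 1.1219e+10 * 1.81e-9
= 40.6124
T = exp(-40.6124) = 2.302883e-18

2.302883e-18


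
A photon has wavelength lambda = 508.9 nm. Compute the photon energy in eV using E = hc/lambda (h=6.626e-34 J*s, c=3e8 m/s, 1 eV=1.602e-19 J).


E = hc / lambda
= (6.626e-34)(3e8) / (508.9e-9)
= 1.9878e-25 / 5.0890e-07
= 3.9061e-19 J
Converting to eV: 3.9061e-19 / 1.602e-19
= 2.4382 eV

2.4382


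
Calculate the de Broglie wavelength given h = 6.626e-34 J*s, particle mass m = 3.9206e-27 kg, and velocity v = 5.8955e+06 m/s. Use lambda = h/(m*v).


lambda = h / (m * v)
= 6.626e-34 / (3.9206e-27 * 5.8955e+06)
= 6.626e-34 / 2.3114e-20
= 2.8667e-14 m

2.8667e-14


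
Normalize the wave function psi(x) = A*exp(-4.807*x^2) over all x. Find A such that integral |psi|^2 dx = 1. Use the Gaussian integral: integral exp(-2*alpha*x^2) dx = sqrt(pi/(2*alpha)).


integral |psi|^2 dx = A^2 * sqrt(pi/(2*alpha)) = 1
A^2 = sqrt(2*alpha/pi)
= sqrt(2 * 4.807 / pi)
= 1.749352
A = sqrt(1.749352)
= 1.3226

1.3226


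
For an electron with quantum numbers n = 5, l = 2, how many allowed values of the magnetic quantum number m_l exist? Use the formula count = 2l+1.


m_l ranges from -l to +l in integer steps
So m_l goes from -2 to +2
Count = 2l + 1 = 2*2 + 1
= 5

5


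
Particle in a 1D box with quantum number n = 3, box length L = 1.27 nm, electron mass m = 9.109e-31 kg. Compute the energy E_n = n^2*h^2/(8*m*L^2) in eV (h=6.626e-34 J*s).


E = n^2 * h^2 / (8 * m * L^2)
= 3^2 * (6.626e-34)^2 / (8 * 9.109e-31 * (1.27e-9)^2)
= 9 * 4.3904e-67 / (8 * 9.109e-31 * 1.6129e-18)
= 3.3618e-19 J
= 2.0985 eV

2.0985


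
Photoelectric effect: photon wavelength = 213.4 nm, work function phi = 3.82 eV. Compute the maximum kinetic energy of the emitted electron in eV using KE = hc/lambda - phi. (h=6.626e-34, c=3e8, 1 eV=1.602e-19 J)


E_photon = hc / lambda
= (6.626e-34)(3e8) / (213.4e-9)
= 9.3149e-19 J
= 5.8145 eV
KE = E_photon - phi
= 5.8145 - 3.82
= 1.9945 eV

1.9945


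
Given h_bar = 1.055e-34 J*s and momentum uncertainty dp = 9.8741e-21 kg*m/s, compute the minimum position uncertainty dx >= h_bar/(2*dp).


dx = h_bar / (2 * dp)
= 1.055e-34 / (2 * 9.8741e-21)
= 1.055e-34 / 1.9748e-20
= 5.3423e-15 m

5.3423e-15


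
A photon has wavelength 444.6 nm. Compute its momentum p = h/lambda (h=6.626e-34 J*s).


p = h / lambda
= 6.626e-34 / (444.6e-9)
= 6.626e-34 / 4.4460e-07
= 1.4903e-27 kg*m/s

1.4903e-27


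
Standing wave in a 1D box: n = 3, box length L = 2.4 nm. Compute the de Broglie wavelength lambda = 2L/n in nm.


lambda = 2L / n
= 2 * 2.4 / 3
= 4.8 / 3
= 1.6 nm

1.6


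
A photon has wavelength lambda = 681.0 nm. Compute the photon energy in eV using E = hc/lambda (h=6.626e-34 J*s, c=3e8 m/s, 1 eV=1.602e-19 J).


E = hc / lambda
= (6.626e-34)(3e8) / (681.0e-9)
= 1.9878e-25 / 6.8100e-07
= 2.9189e-19 J
Converting to eV: 2.9189e-19 / 1.602e-19
= 1.8221 eV

1.8221


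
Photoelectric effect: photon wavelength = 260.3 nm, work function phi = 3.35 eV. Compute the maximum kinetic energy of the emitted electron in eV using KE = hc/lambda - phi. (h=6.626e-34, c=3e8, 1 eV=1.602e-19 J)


E_photon = hc / lambda
= (6.626e-34)(3e8) / (260.3e-9)
= 7.6366e-19 J
= 4.7669 eV
KE = E_photon - phi
= 4.7669 - 3.35
= 1.4169 eV

1.4169


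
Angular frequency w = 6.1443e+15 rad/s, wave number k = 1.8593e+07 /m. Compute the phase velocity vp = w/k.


vp = w / k
= 6.1443e+15 / 1.8593e+07
= 3.3046e+08 m/s

3.3046e+08


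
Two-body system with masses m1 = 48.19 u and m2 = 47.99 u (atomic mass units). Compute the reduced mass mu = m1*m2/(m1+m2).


mu = m1 * m2 / (m1 + m2)
= 48.19 * 47.99 / (48.19 + 47.99)
= 2312.6381 / 96.18
= 24.0449 u

24.0449


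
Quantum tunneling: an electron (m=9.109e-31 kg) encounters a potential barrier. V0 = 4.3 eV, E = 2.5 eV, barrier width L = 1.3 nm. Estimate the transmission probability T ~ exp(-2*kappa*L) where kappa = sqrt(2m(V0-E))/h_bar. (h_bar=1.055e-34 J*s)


V0 - E = 1.8 eV = 2.8836e-19 J
kappa = sqrt(2 * m * (V0-E)) / h_bar
= sqrt(2 * 9.109e-31 * 2.8836e-19) / 1.055e-34
= 6.8701e+09 /m
2*kappa*L = 2 * 6.8701e+09 * 1.3e-9
= 17.8624
T = exp(-17.8624) = 1.747742e-08

1.747742e-08


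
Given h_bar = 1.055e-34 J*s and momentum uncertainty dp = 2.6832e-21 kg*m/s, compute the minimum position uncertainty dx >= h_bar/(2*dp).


dx = h_bar / (2 * dp)
= 1.055e-34 / (2 * 2.6832e-21)
= 1.055e-34 / 5.3664e-21
= 1.9659e-14 m

1.9659e-14


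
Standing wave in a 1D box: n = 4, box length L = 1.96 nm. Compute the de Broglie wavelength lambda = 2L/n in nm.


lambda = 2L / n
= 2 * 1.96 / 4
= 3.92 / 4
= 0.98 nm

0.98


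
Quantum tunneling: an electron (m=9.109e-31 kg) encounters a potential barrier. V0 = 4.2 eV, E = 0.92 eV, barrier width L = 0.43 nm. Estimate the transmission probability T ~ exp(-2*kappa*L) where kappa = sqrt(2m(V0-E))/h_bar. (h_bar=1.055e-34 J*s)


V0 - E = 3.28 eV = 5.2546e-19 J
kappa = sqrt(2 * m * (V0-E)) / h_bar
= sqrt(2 * 9.109e-31 * 5.2546e-19) / 1.055e-34
= 9.2740e+09 /m
2*kappa*L = 2 * 9.2740e+09 * 0.43e-9
= 7.9756
T = exp(-7.9756) = 3.437413e-04

3.437413e-04


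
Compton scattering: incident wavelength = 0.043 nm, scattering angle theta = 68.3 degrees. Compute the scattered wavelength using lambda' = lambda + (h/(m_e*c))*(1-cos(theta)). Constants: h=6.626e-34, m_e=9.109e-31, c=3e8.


Compton wavelength: h/(m_e*c) = 2.4247e-12 m
d_lambda = 2.4247e-12 * (1 - cos(68.3 deg))
= 2.4247e-12 * 0.630253
= 1.5282e-12 m = 0.001528 nm
lambda' = 0.043 + 0.001528
= 0.044528 nm

0.044528


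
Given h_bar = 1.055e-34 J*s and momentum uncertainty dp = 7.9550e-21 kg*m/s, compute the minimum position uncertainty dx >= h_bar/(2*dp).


dx = h_bar / (2 * dp)
= 1.055e-34 / (2 * 7.9550e-21)
= 1.055e-34 / 1.5910e-20
= 6.6310e-15 m

6.6310e-15


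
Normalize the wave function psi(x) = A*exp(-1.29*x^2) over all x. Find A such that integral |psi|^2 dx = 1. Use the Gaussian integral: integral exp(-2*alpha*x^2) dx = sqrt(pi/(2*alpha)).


integral |psi|^2 dx = A^2 * sqrt(pi/(2*alpha)) = 1
A^2 = sqrt(2*alpha/pi)
= sqrt(2 * 1.29 / pi)
= 0.906223
A = sqrt(0.906223)
= 0.952

0.952


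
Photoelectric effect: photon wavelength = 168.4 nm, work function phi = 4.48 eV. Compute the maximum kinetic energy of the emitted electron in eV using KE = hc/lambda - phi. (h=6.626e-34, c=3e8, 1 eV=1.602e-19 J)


E_photon = hc / lambda
= (6.626e-34)(3e8) / (168.4e-9)
= 1.1804e-18 J
= 7.3683 eV
KE = E_photon - phi
= 7.3683 - 4.48
= 2.8883 eV

2.8883


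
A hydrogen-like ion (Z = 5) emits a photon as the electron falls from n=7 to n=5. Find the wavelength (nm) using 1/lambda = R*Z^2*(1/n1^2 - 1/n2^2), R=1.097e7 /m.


1/lambda = R * Z^2 * (1/n1^2 - 1/n2^2)
= 1.097e7 * 5^2 * (1/5^2 - 1/7^2)
= 1.097e7 * 25 * (0.04 - 0.020408)
= 5.3731e+06 /m
lambda = 1 / 5.3731e+06
= 186.1136 nm

186.1136


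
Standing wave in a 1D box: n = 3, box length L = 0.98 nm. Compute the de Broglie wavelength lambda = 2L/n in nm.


lambda = 2L / n
= 2 * 0.98 / 3
= 1.96 / 3
= 0.6533 nm

0.6533


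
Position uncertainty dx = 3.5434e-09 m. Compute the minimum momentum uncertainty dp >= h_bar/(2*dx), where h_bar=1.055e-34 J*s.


dp = h_bar / (2 * dx)
= 1.055e-34 / (2 * 3.5434e-09)
= 1.055e-34 / 7.0868e-09
= 1.4887e-26 kg*m/s

1.4887e-26


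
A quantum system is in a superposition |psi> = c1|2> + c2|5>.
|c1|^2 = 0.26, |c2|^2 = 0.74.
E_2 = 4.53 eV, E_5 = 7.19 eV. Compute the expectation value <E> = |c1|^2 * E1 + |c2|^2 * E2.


<E> = |c1|^2 * E1 + |c2|^2 * E2
= 0.26 * 4.53 + 0.74 * 7.19
= 1.1778 + 5.3206
= 6.4984 eV

6.4984


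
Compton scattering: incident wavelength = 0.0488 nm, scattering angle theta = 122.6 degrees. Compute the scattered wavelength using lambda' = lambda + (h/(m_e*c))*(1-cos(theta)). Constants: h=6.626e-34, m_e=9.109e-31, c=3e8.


Compton wavelength: h/(m_e*c) = 2.4247e-12 m
d_lambda = 2.4247e-12 * (1 - cos(122.6 deg))
= 2.4247e-12 * 1.538771
= 3.7311e-12 m = 0.003731 nm
lambda' = 0.0488 + 0.003731
= 0.052531 nm

0.052531


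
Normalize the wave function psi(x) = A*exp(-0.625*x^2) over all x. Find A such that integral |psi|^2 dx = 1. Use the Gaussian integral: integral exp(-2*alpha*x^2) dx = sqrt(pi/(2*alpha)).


integral |psi|^2 dx = A^2 * sqrt(pi/(2*alpha)) = 1
A^2 = sqrt(2*alpha/pi)
= sqrt(2 * 0.625 / pi)
= 0.630783
A = sqrt(0.630783)
= 0.7942

0.7942


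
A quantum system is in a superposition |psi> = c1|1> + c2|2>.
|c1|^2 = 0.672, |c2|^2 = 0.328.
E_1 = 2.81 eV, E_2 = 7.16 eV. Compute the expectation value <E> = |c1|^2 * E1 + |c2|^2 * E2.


<E> = |c1|^2 * E1 + |c2|^2 * E2
= 0.672 * 2.81 + 0.328 * 7.16
= 1.8883 + 2.3485
= 4.2368 eV

4.2368


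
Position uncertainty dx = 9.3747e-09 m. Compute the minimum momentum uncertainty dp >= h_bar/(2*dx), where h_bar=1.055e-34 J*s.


dp = h_bar / (2 * dx)
= 1.055e-34 / (2 * 9.3747e-09)
= 1.055e-34 / 1.8749e-08
= 5.6268e-27 kg*m/s

5.6268e-27


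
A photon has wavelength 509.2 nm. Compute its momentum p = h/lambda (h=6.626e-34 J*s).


p = h / lambda
= 6.626e-34 / (509.2e-9)
= 6.626e-34 / 5.0920e-07
= 1.3013e-27 kg*m/s

1.3013e-27


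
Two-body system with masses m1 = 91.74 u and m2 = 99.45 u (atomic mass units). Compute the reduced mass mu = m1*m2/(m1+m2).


mu = m1 * m2 / (m1 + m2)
= 91.74 * 99.45 / (91.74 + 99.45)
= 9123.543 / 191.19
= 47.7198 u

47.7198


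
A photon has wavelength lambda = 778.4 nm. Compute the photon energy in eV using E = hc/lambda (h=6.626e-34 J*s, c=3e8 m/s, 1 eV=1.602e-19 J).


E = hc / lambda
= (6.626e-34)(3e8) / (778.4e-9)
= 1.9878e-25 / 7.7840e-07
= 2.5537e-19 J
Converting to eV: 2.5537e-19 / 1.602e-19
= 1.5941 eV

1.5941


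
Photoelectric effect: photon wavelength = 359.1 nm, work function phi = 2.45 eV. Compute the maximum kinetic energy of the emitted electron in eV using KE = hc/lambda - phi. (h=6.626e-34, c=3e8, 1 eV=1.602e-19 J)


E_photon = hc / lambda
= (6.626e-34)(3e8) / (359.1e-9)
= 5.5355e-19 J
= 3.4554 eV
KE = E_photon - phi
= 3.4554 - 2.45
= 1.0054 eV

1.0054


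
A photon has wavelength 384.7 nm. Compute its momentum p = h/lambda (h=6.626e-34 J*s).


p = h / lambda
= 6.626e-34 / (384.7e-9)
= 6.626e-34 / 3.8470e-07
= 1.7224e-27 kg*m/s

1.7224e-27


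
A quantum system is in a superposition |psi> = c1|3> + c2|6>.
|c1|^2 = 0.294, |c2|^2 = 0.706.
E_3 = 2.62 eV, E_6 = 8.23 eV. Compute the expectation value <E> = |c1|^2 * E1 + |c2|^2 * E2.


<E> = |c1|^2 * E1 + |c2|^2 * E2
= 0.294 * 2.62 + 0.706 * 8.23
= 0.7703 + 5.8104
= 6.5807 eV

6.5807


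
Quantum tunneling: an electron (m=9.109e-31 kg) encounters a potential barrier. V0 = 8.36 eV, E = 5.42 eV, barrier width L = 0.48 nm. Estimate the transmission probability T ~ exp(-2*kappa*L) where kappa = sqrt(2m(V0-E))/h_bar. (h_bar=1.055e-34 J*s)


V0 - E = 2.94 eV = 4.7099e-19 J
kappa = sqrt(2 * m * (V0-E)) / h_bar
= sqrt(2 * 9.109e-31 * 4.7099e-19) / 1.055e-34
= 8.7802e+09 /m
2*kappa*L = 2 * 8.7802e+09 * 0.48e-9
= 8.429
T = exp(-8.429) = 2.184483e-04

2.184483e-04


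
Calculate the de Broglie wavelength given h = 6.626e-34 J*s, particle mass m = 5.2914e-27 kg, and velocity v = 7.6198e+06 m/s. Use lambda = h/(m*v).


lambda = h / (m * v)
= 6.626e-34 / (5.2914e-27 * 7.6198e+06)
= 6.626e-34 / 4.0319e-20
= 1.6434e-14 m

1.6434e-14


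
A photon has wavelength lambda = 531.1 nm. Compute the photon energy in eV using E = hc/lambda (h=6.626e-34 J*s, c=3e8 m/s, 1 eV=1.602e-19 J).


E = hc / lambda
= (6.626e-34)(3e8) / (531.1e-9)
= 1.9878e-25 / 5.3110e-07
= 3.7428e-19 J
Converting to eV: 3.7428e-19 / 1.602e-19
= 2.3363 eV

2.3363


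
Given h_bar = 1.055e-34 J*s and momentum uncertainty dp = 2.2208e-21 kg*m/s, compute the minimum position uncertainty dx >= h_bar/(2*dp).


dx = h_bar / (2 * dp)
= 1.055e-34 / (2 * 2.2208e-21)
= 1.055e-34 / 4.4416e-21
= 2.3753e-14 m

2.3753e-14


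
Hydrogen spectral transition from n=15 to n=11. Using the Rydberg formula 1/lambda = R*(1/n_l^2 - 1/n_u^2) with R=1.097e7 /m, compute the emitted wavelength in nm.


1/lambda = R * (1/n_l^2 - 1/n_u^2)
= 1.097e7 * (1/11^2 - 1/15^2)
= 1.097e7 * (0.008264 - 0.004444)
= 1.097e7 * 0.00382
= 4.1906e+04 /m
lambda = 1 / 4.1906e+04 = 23863.1583 nm

23863.1583


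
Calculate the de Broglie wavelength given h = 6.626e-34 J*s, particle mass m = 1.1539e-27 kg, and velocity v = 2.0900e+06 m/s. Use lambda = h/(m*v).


lambda = h / (m * v)
= 6.626e-34 / (1.1539e-27 * 2.0900e+06)
= 6.626e-34 / 2.4117e-21
= 2.7475e-13 m

2.7475e-13


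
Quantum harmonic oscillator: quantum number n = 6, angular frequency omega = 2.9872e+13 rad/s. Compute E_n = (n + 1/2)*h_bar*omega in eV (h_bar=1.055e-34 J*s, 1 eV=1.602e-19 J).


E = (n + 1/2) * h_bar * omega
= (6 + 0.5) * 1.055e-34 * 2.9872e+13
= 6.5 * 3.1515e-21
= 2.0485e-20 J
= 0.1279 eV

0.1279
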